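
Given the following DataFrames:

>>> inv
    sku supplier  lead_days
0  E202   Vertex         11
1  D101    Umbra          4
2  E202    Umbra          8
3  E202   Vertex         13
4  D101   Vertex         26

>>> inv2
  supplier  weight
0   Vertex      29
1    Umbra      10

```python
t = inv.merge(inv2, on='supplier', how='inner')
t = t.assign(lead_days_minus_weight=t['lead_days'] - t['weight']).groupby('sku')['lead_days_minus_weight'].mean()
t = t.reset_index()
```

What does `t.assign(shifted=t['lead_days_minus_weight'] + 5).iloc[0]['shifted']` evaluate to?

0.5

merge on 'supplier' (how='inner') → 5 rows:
    sku supplier  lead_days  weight
0  E202   Vertex         11      29
1  D101    Umbra          4      10
2  E202    Umbra          8      10
3  E202   Vertex         13      29
4  D101   Vertex         26      29
add column lead_days_minus_weight = t['lead_days'] - t['weight']:
    sku supplier  lead_days  weight  lead_days_minus_weight
0  E202   Vertex         11      29                     -18
1  D101    Umbra          4      10                      -6
2  E202    Umbra          8      10                      -2
3  E202   Vertex         13      29                     -16
4  D101   Vertex         26      29                      -3
group by sku, mean of lead_days_minus_weight:
sku
D101    -4.5
E202   -12.0
Name: lead_days_minus_weight, dtype: float64
reset_index():
    sku  lead_days_minus_weight
0  D101                    -4.5
1  E202                   -12.0
add column shifted = t['lead_days_minus_weight'] + 5:
    sku  lead_days_minus_weight  shifted
0  D101                    -4.5      0.5
1  E202                   -12.0     -7.0
Reading off the value at position 0, column 'shifted', we get 0.5.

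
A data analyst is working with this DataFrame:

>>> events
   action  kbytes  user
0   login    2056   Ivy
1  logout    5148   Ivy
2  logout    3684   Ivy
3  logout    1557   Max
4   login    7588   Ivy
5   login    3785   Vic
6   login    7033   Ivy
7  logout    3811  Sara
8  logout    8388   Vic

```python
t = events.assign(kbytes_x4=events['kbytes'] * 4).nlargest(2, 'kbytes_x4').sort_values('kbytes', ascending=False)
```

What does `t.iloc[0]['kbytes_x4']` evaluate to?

33552

add column kbytes_x4 = events['kbytes'] * 4:
   action  kbytes  user  kbytes_x4
0   login    2056   Ivy       8224
1  logout    5148   Ivy      20592
2  logout    3684   Ivy      14736
3  logout    1557   Max       6228
4   login    7588   Ivy      30352
5   login    3785   Vic      15140
6   login    7033   Ivy      28132
7  logout    3811  Sara      15244
8  logout    8388   Vic      33552
take 2 rows with largest kbytes_x4:
   action  kbytes user  kbytes_x4
8  logout    8388  Vic      33552
4   login    7588  Ivy      30352
sort by kbytes descending:
   action  kbytes user  kbytes_x4
8  logout    8388  Vic      33552
4   login    7588  Ivy      30352
Then the value at position 0, column 'kbytes_x4': 33552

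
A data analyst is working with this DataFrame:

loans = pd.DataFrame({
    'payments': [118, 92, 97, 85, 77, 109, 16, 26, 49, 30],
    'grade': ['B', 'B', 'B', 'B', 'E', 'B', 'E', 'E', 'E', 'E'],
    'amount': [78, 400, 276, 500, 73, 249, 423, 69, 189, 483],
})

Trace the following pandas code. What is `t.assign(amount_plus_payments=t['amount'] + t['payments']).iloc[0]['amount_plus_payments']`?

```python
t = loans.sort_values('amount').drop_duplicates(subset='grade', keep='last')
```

sort by amount:
   payments grade  amount
7        26     E      69
4        77     E      73
0       118     B      78
8        49     E     189
5       109     B     249
2        97     B     276
1        92     B     400
6        16     E     423
9        30     E     483
3        85     B     500
drop duplicate grade (keep=last):
   payments grade  amount
9        30     E     483
3        85     B     500
add column amount_plus_payments = t['amount'] + t['payments']:
   payments grade  amount  amount_plus_payments
9        30     E     483                   513
3        85     B     500                   585
value at position 0, column 'amount_plus_payments' → 513

513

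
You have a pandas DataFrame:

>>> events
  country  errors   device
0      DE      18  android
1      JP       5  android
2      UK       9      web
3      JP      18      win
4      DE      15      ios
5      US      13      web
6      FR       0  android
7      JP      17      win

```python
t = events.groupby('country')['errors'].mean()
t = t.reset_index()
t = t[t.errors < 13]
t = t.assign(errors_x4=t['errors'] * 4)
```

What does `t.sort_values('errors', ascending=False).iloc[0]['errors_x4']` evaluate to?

36.0

group by country, mean of errors:
country
DE    16.500000
FR     0.000000
JP    13.333333
UK     9.000000
US    13.000000
Name: errors, dtype: float64
reset_index():
  country     errors
0      DE  16.500000
1      FR   0.000000
2      JP  13.333333
3      UK   9.000000
4      US  13.000000
filter rows where errors < 13:
  country  errors
1      FR     0.0
3      UK     9.0
add column errors_x4 = t['errors'] * 4:
  country  errors  errors_x4
1      FR     0.0        0.0
3      UK     9.0       36.0
sort by errors descending:
  country  errors  errors_x4
3      UK     9.0       36.0
1      FR     0.0        0.0
The value at position 0, column 'errors_x4' is 36.0.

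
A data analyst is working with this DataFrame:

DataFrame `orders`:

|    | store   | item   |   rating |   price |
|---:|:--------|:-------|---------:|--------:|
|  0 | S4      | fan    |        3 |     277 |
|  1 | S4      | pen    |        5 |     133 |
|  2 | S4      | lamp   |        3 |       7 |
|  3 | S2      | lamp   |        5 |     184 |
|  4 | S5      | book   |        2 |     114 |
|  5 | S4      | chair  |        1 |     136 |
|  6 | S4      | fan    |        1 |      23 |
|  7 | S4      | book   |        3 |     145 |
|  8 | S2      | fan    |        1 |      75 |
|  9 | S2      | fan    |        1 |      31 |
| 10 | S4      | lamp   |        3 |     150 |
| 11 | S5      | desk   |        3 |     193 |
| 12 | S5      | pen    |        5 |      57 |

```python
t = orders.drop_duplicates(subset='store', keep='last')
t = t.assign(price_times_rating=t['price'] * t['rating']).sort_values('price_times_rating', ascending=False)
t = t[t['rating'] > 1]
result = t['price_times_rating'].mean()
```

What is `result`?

drop duplicate store (keep=last):
   store  item  rating  price
9     S2   fan       1     31
10    S4  lamp       3    150
12    S5   pen       5     57
add column price_times_rating = t['price'] * t['rating']:
   store  item  rating  price  price_times_rating
9     S2   fan       1     31                  31
10    S4  lamp       3    150                 450
12    S5   pen       5     57                 285
sort by price_times_rating descending:
   store  item  rating  price  price_times_rating
10    S4  lamp       3    150                 450
12    S5   pen       5     57                 285
9     S2   fan       1     31                  31
filter rows where rating > 1:
   store  item  rating  price  price_times_rating
10    S4  lamp       3    150                 450
12    S5   pen       5     57                 285

367.5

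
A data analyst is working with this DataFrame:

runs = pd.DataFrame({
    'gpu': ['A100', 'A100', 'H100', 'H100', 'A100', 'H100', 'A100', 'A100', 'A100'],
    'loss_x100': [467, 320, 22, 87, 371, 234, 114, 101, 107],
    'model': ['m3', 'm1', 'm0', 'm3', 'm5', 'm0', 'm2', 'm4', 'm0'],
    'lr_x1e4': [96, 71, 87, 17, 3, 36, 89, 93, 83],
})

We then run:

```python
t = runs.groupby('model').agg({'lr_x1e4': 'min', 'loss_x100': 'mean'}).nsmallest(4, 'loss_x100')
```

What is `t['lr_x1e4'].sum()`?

235

group by model: min(lr_x1e4), mean(loss_x100):
       lr_x1e4  loss_x100
model                    
m0          36      121.0
m1          71      320.0
m2          89      114.0
m3          17      277.0
m4          93      101.0
m5           3      371.0
take 4 rows with smallest loss_x100:
       lr_x1e4  loss_x100
model                    
m4          93      101.0
m2          89      114.0
m0          36      121.0
m3          17      277.0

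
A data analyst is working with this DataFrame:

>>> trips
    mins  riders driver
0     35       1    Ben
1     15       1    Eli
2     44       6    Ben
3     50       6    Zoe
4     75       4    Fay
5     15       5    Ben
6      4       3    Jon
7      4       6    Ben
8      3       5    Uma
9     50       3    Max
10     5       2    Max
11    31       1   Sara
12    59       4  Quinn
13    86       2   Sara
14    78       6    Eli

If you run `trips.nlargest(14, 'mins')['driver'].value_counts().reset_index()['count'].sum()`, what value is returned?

take 14 rows with largest mins:
    mins  riders driver
13    86       2   Sara
14    78       6    Eli
4     75       4    Fay
12    59       4  Quinn
3     50       6    Zoe
9     50       3    Max
2     44       6    Ben
0     35       1    Ben
11    31       1   Sara
1     15       1    Eli
5     15       5    Ben
10     5       2    Max
6      4       3    Jon
7      4       6    Ben
value_counts of driver:
driver
Ben      4
Sara     2
Eli      2
Max      2
Fay      1
Quinn    1
Zoe      1
Jon      1
Name: count, dtype: int64
reset_index():
  driver  count
0    Ben      4
1   Sara      2
2    Eli      2
3    Max      2
4    Fay      1
5  Quinn      1
6    Zoe      1
7    Jon      1
The sum of column 'count' is 14.

14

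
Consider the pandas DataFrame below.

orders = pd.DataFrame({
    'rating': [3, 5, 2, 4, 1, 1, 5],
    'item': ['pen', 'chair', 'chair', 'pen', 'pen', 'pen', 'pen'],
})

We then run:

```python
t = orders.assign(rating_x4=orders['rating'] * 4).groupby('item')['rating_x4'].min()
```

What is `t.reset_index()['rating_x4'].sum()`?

add column rating_x4 = orders['rating'] * 4:
   rating   item  rating_x4
0       3    pen         12
1       5  chair         20
2       2  chair          8
3       4    pen         16
4       1    pen          4
5       1    pen          4
6       5    pen         20
group by item, min of rating_x4:
item
chair    8
pen      4
Name: rating_x4, dtype: int64
reset_index():
    item  rating_x4
0  chair          8
1    pen          4
So sum() = 12.

12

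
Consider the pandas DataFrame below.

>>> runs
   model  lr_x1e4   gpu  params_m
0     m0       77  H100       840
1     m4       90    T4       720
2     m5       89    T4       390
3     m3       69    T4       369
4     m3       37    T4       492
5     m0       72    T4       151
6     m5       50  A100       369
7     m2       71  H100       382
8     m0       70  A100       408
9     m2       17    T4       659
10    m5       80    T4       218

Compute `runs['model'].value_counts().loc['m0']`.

3

value_counts of model:
model
m0    3
m5    3
m3    2
m2    2
m4    1
Name: count, dtype: int64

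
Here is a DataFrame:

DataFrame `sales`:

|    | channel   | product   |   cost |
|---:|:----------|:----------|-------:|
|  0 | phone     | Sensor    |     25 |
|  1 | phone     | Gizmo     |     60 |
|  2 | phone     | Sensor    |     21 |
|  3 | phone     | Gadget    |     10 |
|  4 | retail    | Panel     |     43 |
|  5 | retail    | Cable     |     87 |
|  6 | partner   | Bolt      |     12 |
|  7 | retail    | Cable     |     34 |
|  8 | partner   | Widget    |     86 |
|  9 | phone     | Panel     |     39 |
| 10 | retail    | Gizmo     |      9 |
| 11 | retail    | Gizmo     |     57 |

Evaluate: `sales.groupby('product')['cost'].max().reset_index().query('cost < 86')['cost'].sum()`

group by product, max of cost:
product
Bolt      12
Cable     87
Gadget    10
Gizmo     60
Panel     43
Sensor    25
Widget    86
Name: cost, dtype: int64
reset_index():
  product  cost
0    Bolt    12
1   Cable    87
2  Gadget    10
3   Gizmo    60
4   Panel    43
5  Sensor    25
6  Widget    86
filter rows where cost < 86:
  product  cost
0    Bolt    12
2  Gadget    10
3   Gizmo    60
4   Panel    43
5  Sensor    25
Taking the sum of column 'cost' gives 150.

150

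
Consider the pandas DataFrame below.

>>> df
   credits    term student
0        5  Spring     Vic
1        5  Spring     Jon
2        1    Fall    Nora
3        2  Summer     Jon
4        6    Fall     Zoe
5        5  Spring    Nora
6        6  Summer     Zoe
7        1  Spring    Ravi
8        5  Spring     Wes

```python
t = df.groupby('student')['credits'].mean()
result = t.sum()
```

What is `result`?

group by student, mean of credits:
student
Jon     3.5
Nora    3.0
Ravi    1.0
Vic     5.0
Wes     5.0
Zoe     6.0
Name: credits, dtype: float64
Then the sum of the resulting series: 23.5

23.5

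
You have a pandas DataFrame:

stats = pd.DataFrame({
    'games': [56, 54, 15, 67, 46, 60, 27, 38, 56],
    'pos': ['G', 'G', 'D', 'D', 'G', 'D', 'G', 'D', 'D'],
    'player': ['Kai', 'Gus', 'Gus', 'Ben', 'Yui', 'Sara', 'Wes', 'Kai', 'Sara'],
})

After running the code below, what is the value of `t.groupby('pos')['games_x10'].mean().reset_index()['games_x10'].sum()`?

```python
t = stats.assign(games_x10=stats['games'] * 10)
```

929.5

add column games_x10 = stats['games'] * 10:
   games pos player  games_x10
0     56   G    Kai        560
1     54   G    Gus        540
2     15   D    Gus        150
3     67   D    Ben        670
4     46   G    Yui        460
5     60   D   Sara        600
6     27   G    Wes        270
7     38   D    Kai        380
8     56   D   Sara        560
group by pos, mean of games_x10:
pos
D    472.0
G    457.5
Name: games_x10, dtype: float64
reset_index():
  pos  games_x10
0   D      472.0
1   G      457.5
Then the sum of column 'games_x10': 929.5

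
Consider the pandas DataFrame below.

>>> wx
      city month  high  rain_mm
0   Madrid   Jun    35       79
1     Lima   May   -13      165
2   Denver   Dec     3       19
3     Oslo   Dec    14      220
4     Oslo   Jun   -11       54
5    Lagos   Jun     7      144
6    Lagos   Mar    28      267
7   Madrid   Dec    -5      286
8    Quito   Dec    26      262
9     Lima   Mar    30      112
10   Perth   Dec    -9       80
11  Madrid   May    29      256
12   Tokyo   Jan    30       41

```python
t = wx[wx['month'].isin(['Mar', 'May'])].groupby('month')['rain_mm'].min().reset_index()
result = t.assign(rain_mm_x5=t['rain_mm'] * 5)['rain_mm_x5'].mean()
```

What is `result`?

filter rows where month in ['Mar', 'May']:
      city month  high  rain_mm
1     Lima   May   -13      165
6    Lagos   Mar    28      267
9     Lima   Mar    30      112
11  Madrid   May    29      256
group by month, min of rain_mm:
month
Mar    112
May    165
Name: rain_mm, dtype: int64
reset_index():
  month  rain_mm
0   Mar      112
1   May      165
add column rain_mm_x5 = t['rain_mm'] * 5:
  month  rain_mm  rain_mm_x5
0   Mar      112         560
1   May      165         825
Taking the mean of column 'rain_mm_x5' gives 692.5.

692.5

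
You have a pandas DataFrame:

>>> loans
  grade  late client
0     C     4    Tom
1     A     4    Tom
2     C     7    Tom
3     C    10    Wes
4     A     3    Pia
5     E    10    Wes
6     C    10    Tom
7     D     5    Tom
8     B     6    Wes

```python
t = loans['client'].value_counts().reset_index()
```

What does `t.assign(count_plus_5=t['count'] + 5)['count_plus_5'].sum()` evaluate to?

value_counts of client:
client
Tom    5
Wes    3
Pia    1
Name: count, dtype: int64
reset_index():
  client  count
0    Tom      5
1    Wes      3
2    Pia      1
add column count_plus_5 = t['count'] + 5:
  client  count  count_plus_5
0    Tom      5            10
1    Wes      3             8
2    Pia      1             6
So sum() = 24.

24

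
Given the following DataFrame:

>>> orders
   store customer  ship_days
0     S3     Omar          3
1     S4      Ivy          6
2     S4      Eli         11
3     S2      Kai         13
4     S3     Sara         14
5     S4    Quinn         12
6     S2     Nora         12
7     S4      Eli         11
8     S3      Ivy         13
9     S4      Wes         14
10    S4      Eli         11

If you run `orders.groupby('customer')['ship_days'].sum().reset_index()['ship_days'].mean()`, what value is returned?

15.0

group by customer, sum of ship_days:
customer
Eli      33
Ivy      19
Kai      13
Nora     12
Omar      3
Quinn    12
Sara     14
Wes      14
Name: ship_days, dtype: int64
reset_index():
  customer  ship_days
0      Eli         33
1      Ivy         19
2      Kai         13
3     Nora         12
4     Omar          3
5    Quinn         12
6     Sara         14
7      Wes         14
Finally, mean of column 'ship_days' = 15.0.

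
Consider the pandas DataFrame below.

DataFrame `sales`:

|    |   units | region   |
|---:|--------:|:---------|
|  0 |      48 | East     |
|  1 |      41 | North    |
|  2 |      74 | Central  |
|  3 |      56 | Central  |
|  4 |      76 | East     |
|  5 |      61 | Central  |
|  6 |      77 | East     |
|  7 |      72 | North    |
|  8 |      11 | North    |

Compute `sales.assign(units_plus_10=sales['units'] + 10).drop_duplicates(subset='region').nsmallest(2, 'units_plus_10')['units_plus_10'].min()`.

add column units_plus_10 = sales['units'] + 10:
   units   region  units_plus_10
0     48     East             58
1     41    North             51
2     74  Central             84
3     56  Central             66
4     76     East             86
5     61  Central             71
6     77     East             87
7     72    North             82
8     11    North             21
drop duplicate region (keep=first):
   units   region  units_plus_10
0     48     East             58
1     41    North             51
2     74  Central             84
take 2 rows with smallest units_plus_10:
   units region  units_plus_10
1     41  North             51
0     48   East             58
min of column 'units_plus_10' → 51

51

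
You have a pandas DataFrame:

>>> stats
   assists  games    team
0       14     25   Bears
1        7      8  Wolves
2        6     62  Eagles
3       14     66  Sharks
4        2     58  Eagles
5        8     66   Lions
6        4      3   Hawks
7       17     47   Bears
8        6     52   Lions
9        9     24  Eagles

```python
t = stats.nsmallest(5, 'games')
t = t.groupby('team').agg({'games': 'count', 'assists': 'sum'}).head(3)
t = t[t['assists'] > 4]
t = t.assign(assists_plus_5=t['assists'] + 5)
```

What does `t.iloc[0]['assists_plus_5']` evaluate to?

take 5 rows with smallest games:
   assists  games    team
6        4      3   Hawks
1        7      8  Wolves
9        9     24  Eagles
0       14     25   Bears
7       17     47   Bears
group by team: count(games), sum(assists):
        games  assists
team                  
Bears       2       31
Eagles      1        9
Hawks       1        4
Wolves      1        7
take first 3 rows:
        games  assists
team                  
Bears       2       31
Eagles      1        9
Hawks       1        4
filter rows where assists > 4:
        games  assists
team                  
Bears       2       31
Eagles      1        9
add column assists_plus_5 = t['assists'] + 5:
        games  assists  assists_plus_5
team                                  
Bears       2       31              36
Eagles      1        9              14
Reading off the value at position 0, column 'assists_plus_5', we get 36.

36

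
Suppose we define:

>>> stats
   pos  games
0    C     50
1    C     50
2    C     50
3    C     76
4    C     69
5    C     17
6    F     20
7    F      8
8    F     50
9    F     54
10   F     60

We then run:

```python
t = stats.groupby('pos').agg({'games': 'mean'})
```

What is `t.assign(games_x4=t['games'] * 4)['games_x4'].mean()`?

group by pos, mean of games:
     games
pos       
C     52.0
F     38.4
add column games_x4 = t['games'] * 4:
     games  games_x4
pos                 
C     52.0     208.0
F     38.4     153.6
Taking the mean of column 'games_x4' gives 180.8.

180.8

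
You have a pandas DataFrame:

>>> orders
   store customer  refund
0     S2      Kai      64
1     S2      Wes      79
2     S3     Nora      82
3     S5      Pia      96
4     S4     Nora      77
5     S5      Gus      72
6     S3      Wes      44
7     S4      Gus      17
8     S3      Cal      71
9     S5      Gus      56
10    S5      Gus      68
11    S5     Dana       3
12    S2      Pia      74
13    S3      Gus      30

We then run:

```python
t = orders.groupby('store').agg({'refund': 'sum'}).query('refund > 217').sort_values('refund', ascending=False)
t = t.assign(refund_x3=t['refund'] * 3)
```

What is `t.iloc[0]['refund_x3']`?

group by store, sum of refund:
       refund
store        
S2        217
S3        227
S4         94
S5        295
filter rows where refund > 217:
       refund
store        
S3        227
S5        295
sort by refund descending:
       refund
store        
S5        295
S3        227
add column refund_x3 = t['refund'] * 3:
       refund  refund_x3
store                   
S5        295        885
S3        227        681
The value at position 0, column 'refund_x3' is 885.

885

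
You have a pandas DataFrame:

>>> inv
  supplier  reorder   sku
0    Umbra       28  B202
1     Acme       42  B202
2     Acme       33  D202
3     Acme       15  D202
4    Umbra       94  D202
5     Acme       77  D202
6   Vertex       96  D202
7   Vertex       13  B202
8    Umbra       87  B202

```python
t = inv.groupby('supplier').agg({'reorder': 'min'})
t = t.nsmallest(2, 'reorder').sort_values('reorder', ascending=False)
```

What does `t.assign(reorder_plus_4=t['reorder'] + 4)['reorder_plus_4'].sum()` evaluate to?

group by supplier, min of reorder:
          reorder
supplier         
Acme           15
Umbra          28
Vertex         13
take 2 rows with smallest reorder:
          reorder
supplier         
Vertex         13
Acme           15
sort by reorder descending:
          reorder
supplier         
Acme           15
Vertex         13
add column reorder_plus_4 = t['reorder'] + 4:
          reorder  reorder_plus_4
supplier                         
Acme           15              19
Vertex         13              17
Then the sum of column 'reorder_plus_4': 36

36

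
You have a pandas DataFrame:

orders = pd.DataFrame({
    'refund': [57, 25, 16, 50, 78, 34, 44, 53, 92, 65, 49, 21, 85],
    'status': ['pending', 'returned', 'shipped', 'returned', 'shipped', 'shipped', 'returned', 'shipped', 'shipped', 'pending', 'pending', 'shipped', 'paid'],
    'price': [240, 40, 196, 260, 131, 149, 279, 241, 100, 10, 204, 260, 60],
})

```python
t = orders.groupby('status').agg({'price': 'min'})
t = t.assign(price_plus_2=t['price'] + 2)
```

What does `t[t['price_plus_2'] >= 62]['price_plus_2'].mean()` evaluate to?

82.0

group by status, min of price:
          price
status         
paid         60
pending      10
returned     40
shipped     100
add column price_plus_2 = t['price'] + 2:
          price  price_plus_2
status                       
paid         60            62
pending      10            12
returned     40            42
shipped     100           102
filter rows where price_plus_2 >= 62:
         price  price_plus_2
status                      
paid        60            62
shipped    100           102
Finally, mean of column 'price_plus_2' = 82.0.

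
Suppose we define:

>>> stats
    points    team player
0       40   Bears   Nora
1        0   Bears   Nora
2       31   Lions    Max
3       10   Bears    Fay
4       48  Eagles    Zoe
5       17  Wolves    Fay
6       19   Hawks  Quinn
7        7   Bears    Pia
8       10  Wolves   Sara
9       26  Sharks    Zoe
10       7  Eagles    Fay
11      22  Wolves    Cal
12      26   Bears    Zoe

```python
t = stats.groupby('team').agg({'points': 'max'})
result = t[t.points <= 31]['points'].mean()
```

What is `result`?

24.5

group by team, max of points:
        points
team          
Bears       40
Eagles      48
Hawks       19
Lions       31
Sharks      26
Wolves      22
filter rows where points <= 31:
        points
team          
Hawks       19
Lions       31
Sharks      26
Wolves      22
Taking the mean of column 'points' gives 24.5.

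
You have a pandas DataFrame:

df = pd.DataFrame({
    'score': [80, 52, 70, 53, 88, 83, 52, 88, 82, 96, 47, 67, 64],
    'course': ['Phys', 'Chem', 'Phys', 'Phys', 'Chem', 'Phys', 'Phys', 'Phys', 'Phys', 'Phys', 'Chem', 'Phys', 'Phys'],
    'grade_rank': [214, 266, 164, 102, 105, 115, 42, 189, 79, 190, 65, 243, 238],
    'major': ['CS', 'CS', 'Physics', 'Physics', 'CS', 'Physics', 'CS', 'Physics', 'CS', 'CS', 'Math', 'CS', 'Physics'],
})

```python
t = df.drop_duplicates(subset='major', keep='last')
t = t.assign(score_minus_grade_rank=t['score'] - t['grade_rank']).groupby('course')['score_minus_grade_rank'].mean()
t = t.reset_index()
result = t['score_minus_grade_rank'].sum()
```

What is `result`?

-193.0

drop duplicate major (keep=last):
    score course  grade_rank    major
10     47   Chem          65     Math
11     67   Phys         243       CS
12     64   Phys         238  Physics
add column score_minus_grade_rank = t['score'] - t['grade_rank']:
    score course  grade_rank    major  score_minus_grade_rank
10     47   Chem          65     Math                     -18
11     67   Phys         243       CS                    -176
12     64   Phys         238  Physics                    -174
group by course, mean of score_minus_grade_rank:
course
Chem    -18.0
Phys   -175.0
Name: score_minus_grade_rank, dtype: float64
reset_index():
  course  score_minus_grade_rank
0   Chem                   -18.0
1   Phys                  -175.0
Reading off the sum of column 'score_minus_grade_rank', we get -193.0.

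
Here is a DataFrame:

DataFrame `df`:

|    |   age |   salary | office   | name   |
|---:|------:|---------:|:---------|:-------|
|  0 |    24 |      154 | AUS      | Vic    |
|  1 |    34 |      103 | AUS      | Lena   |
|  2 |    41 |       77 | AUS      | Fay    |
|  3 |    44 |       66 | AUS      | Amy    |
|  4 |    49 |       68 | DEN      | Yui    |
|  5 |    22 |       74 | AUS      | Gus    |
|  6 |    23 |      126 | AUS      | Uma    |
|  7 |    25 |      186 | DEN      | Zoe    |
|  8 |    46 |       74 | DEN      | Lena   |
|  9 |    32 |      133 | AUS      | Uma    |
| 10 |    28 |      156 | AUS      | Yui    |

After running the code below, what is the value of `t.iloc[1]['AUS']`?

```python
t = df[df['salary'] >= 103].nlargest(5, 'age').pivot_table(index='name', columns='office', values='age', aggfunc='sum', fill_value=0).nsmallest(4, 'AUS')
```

filter rows where salary >= 103:
    age  salary office  name
0    24     154    AUS   Vic
1    34     103    AUS  Lena
6    23     126    AUS   Uma
7    25     186    DEN   Zoe
9    32     133    AUS   Uma
10   28     156    AUS   Yui
take 5 rows with largest age:
    age  salary office  name
1    34     103    AUS  Lena
9    32     133    AUS   Uma
10   28     156    AUS   Yui
7    25     186    DEN   Zoe
0    24     154    AUS   Vic
pivot: rows=name, cols=office, sum(age):
office  AUS  DEN
name            
Lena     34    0
Uma      32    0
Vic      24    0
Yui      28    0
Zoe       0   25
take 4 rows with smallest AUS:
office  AUS  DEN
name            
Zoe       0   25
Vic      24    0
Yui      28    0
Uma      32    0
Hence 24.

24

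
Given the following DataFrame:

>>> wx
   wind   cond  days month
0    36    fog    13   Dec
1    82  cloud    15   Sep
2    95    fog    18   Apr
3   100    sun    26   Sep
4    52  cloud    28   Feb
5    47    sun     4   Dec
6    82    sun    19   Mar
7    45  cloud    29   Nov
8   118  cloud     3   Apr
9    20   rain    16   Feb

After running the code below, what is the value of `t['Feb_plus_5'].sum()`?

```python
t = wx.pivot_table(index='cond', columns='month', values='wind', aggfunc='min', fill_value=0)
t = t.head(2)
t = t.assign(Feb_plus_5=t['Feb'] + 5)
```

pivot: rows=cond, cols=month, min(wind):
month  Apr  Dec  Feb  Mar  Nov  Sep
cond                               
cloud  118    0   52    0   45   82
fog     95   36    0    0    0    0
rain     0    0   20    0    0    0
sun      0   47    0   82    0  100
take first 2 rows:
month  Apr  Dec  Feb  Mar  Nov  Sep
cond                               
cloud  118    0   52    0   45   82
fog     95   36    0    0    0    0
add column Feb_plus_5 = t['Feb'] + 5:
month  Apr  Dec  Feb  Mar  Nov  Sep  Feb_plus_5
cond                                           
cloud  118    0   52    0   45   82          57
fog     95   36    0    0    0    0           5
sum of column 'Feb_plus_5' → 62

62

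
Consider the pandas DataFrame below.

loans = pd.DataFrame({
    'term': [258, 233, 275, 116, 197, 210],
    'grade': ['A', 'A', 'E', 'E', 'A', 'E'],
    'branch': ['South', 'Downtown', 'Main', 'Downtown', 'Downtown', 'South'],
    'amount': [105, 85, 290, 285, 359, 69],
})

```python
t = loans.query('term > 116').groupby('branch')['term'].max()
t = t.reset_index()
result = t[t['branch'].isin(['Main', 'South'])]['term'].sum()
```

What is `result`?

533

filter rows where term > 116:
   term grade    branch  amount
0   258     A     South     105
1   233     A  Downtown      85
2   275     E      Main     290
4   197     A  Downtown     359
5   210     E     South      69
group by branch, max of term:
branch
Downtown    233
Main        275
South       258
Name: term, dtype: int64
reset_index():
     branch  term
0  Downtown   233
1      Main   275
2     South   258
filter rows where branch in ['Main', 'South']:
  branch  term
1   Main   275
2  South   258
sum of column 'term' → 533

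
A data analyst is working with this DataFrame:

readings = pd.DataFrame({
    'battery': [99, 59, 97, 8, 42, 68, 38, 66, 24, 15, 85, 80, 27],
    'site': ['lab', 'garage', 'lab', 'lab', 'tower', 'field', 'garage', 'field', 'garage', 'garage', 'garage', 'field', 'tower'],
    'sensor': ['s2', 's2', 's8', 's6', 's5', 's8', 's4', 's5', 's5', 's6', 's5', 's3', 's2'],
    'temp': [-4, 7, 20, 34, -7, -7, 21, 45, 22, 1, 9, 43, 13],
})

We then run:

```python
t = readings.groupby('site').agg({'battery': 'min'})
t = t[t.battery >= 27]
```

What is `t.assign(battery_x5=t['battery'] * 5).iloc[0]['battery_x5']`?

group by site, min of battery:
        battery
site           
field        66
garage       15
lab           8
tower        27
filter rows where battery >= 27:
       battery
site          
field       66
tower       27
add column battery_x5 = t['battery'] * 5:
       battery  battery_x5
site                      
field       66         330
tower       27         135
The value at position 0, column 'battery_x5' is 330.

330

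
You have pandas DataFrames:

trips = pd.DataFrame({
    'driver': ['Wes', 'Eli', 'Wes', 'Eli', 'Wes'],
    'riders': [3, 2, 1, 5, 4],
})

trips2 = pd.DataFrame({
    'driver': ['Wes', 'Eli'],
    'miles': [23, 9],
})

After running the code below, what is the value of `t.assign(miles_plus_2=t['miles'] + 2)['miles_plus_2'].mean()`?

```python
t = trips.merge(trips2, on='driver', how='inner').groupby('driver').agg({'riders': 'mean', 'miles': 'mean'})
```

18.0

merge on 'driver' (how='inner') → 5 rows:
  driver  riders  miles
0    Wes       3     23
1    Eli       2      9
2    Wes       1     23
3    Eli       5      9
4    Wes       4     23
group by driver: mean(riders), mean(miles):
          riders  miles
driver                 
Eli     3.500000    9.0
Wes     2.666667   23.0
add column miles_plus_2 = t['miles'] + 2:
          riders  miles  miles_plus_2
driver                               
Eli     3.500000    9.0          11.0
Wes     2.666667   23.0          25.0
So mean() = 18.0.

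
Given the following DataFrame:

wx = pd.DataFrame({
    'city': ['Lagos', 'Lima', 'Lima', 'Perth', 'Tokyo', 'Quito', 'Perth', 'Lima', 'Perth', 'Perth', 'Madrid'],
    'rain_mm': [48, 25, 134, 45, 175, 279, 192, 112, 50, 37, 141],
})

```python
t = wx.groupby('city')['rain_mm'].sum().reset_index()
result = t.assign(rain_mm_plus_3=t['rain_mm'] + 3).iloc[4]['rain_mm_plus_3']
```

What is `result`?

group by city, sum of rain_mm:
city
Lagos      48
Lima      271
Madrid    141
Perth     324
Quito     279
Tokyo     175
Name: rain_mm, dtype: int64
reset_index():
     city  rain_mm
0   Lagos       48
1    Lima      271
2  Madrid      141
3   Perth      324
4   Quito      279
5   Tokyo      175
add column rain_mm_plus_3 = t['rain_mm'] + 3:
     city  rain_mm  rain_mm_plus_3
0   Lagos       48              51
1    Lima      271             274
2  Madrid      141             144
3   Perth      324             327
4   Quito      279             282
5   Tokyo      175             178

282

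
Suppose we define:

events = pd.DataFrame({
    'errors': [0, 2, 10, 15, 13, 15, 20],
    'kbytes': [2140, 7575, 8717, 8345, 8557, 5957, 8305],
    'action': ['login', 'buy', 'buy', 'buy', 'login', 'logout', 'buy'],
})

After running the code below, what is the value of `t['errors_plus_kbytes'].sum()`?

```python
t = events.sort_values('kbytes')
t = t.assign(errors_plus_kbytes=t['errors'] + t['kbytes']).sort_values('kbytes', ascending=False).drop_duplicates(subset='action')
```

23269

sort by kbytes:
   errors  kbytes  action
0       0    2140   login
5      15    5957  logout
1       2    7575     buy
6      20    8305     buy
3      15    8345     buy
4      13    8557   login
2      10    8717     buy
add column errors_plus_kbytes = t['errors'] + t['kbytes']:
   errors  kbytes  action  errors_plus_kbytes
0       0    2140   login                2140
5      15    5957  logout                5972
1       2    7575     buy                7577
6      20    8305     buy                8325
3      15    8345     buy                8360
4      13    8557   login                8570
2      10    8717     buy                8727
sort by kbytes descending:
   errors  kbytes  action  errors_plus_kbytes
2      10    8717     buy                8727
4      13    8557   login                8570
3      15    8345     buy                8360
6      20    8305     buy                8325
1       2    7575     buy                7577
5      15    5957  logout                5972
0       0    2140   login                2140
drop duplicate action (keep=first):
   errors  kbytes  action  errors_plus_kbytes
2      10    8717     buy                8727
4      13    8557   login                8570
5      15    5957  logout                5972
Taking the sum of column 'errors_plus_kbytes' gives 23269.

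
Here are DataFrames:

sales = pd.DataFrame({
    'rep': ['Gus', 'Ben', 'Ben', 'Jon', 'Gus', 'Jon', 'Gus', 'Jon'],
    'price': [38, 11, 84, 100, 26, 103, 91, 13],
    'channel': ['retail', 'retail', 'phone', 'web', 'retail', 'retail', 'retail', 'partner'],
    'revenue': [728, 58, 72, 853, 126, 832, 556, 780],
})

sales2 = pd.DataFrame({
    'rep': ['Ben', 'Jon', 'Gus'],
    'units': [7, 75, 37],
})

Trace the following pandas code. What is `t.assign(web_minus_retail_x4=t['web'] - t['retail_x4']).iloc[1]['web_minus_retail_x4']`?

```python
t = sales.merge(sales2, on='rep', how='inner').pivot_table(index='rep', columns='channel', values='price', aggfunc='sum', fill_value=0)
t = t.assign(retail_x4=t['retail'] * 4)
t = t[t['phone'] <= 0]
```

merge on 'rep' (how='inner') → 8 rows:
   rep  price  channel  revenue  units
0  Gus     38   retail      728     37
1  Ben     11   retail       58      7
2  Ben     84    phone       72      7
3  Jon    100      web      853     75
4  Gus     26   retail      126     37
5  Jon    103   retail      832     75
6  Gus     91   retail      556     37
7  Jon     13  partner      780     75
pivot: rows=rep, cols=channel, sum(price):
channel  partner  phone  retail  web
rep                                 
Ben            0     84      11    0
Gus            0      0     155    0
Jon           13      0     103  100
add column retail_x4 = t['retail'] * 4:
channel  partner  phone  retail  web  retail_x4
rep                                            
Ben            0     84      11    0         44
Gus            0      0     155    0        620
Jon           13      0     103  100        412
filter rows where phone <= 0:
channel  partner  phone  retail  web  retail_x4
rep                                            
Gus            0      0     155    0        620
Jon           13      0     103  100        412
add column web_minus_retail_x4 = t['web'] - t['retail_x4']:
channel  partner  phone  retail  web  retail_x4  web_minus_retail_x4
rep                                                                 
Gus            0      0     155    0        620                 -620
Jon           13      0     103  100        412                 -312
Taking the value at position 1, column 'web_minus_retail_x4' gives -312.

-312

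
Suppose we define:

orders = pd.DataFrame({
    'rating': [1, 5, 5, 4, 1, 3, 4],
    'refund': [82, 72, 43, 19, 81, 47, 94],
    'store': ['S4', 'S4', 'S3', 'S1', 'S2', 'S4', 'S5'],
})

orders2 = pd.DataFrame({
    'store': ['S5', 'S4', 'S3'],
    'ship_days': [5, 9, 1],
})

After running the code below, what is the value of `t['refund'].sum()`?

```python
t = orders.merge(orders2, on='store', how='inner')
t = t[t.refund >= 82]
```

merge on 'store' (how='inner') → 5 rows:
   rating  refund store  ship_days
0       1      82    S4          9
1       5      72    S4          9
2       5      43    S3          1
3       3      47    S4          9
4       4      94    S5          5
filter rows where refund >= 82:
   rating  refund store  ship_days
0       1      82    S4          9
4       4      94    S5          5

176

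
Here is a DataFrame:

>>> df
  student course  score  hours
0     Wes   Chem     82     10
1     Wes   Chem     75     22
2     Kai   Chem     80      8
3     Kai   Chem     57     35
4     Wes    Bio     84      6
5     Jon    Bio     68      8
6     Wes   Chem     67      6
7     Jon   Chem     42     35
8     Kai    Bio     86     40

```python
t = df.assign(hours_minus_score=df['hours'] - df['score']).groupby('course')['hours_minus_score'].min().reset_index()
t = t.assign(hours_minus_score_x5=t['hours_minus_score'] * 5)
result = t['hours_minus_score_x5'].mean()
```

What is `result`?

add column hours_minus_score = df['hours'] - df['score']:
  student course  score  hours  hours_minus_score
0     Wes   Chem     82     10                -72
1     Wes   Chem     75     22                -53
2     Kai   Chem     80      8                -72
3     Kai   Chem     57     35                -22
4     Wes    Bio     84      6                -78
5     Jon    Bio     68      8                -60
6     Wes   Chem     67      6                -61
7     Jon   Chem     42     35                 -7
8     Kai    Bio     86     40                -46
group by course, min of hours_minus_score:
course
Bio    -78
Chem   -72
Name: hours_minus_score, dtype: int64
reset_index():
  course  hours_minus_score
0    Bio                -78
1   Chem                -72
add column hours_minus_score_x5 = t['hours_minus_score'] * 5:
  course  hours_minus_score  hours_minus_score_x5
0    Bio                -78                  -390
1   Chem                -72                  -360
Reading off the mean of column 'hours_minus_score_x5', we get -375.0.

-375.0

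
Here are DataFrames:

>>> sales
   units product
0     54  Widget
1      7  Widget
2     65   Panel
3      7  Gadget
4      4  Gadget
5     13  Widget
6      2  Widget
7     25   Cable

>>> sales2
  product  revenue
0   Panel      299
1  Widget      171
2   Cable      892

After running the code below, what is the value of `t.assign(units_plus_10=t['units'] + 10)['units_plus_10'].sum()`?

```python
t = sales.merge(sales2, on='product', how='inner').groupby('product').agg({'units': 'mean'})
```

139.0

merge on 'product' (how='inner') → 6 rows:
   units product  revenue
0     54  Widget      171
1      7  Widget      171
2     65   Panel      299
3     13  Widget      171
4      2  Widget      171
5     25   Cable      892
group by product, mean of units:
         units
product       
Cable     25.0
Panel     65.0
Widget    19.0
add column units_plus_10 = t['units'] + 10:
         units  units_plus_10
product                      
Cable     25.0           35.0
Panel     65.0           75.0
Widget    19.0           29.0
So sum() = 139.0.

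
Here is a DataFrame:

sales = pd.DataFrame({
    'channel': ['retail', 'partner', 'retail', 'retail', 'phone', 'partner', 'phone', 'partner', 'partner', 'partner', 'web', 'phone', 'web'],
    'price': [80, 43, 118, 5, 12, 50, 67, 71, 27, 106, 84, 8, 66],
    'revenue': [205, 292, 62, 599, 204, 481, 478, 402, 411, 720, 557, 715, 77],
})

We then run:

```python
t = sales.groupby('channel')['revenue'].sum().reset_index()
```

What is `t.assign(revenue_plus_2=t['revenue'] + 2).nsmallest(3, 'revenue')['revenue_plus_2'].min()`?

636

group by channel, sum of revenue:
channel
partner    2306
phone      1397
retail      866
web         634
Name: revenue, dtype: int64
reset_index():
   channel  revenue
0  partner     2306
1    phone     1397
2   retail      866
3      web      634
add column revenue_plus_2 = t['revenue'] + 2:
   channel  revenue  revenue_plus_2
0  partner     2306            2308
1    phone     1397            1399
2   retail      866             868
3      web      634             636
take 3 rows with smallest revenue:
  channel  revenue  revenue_plus_2
3     web      634             636
2  retail      866             868
1   phone     1397            1399
min of column 'revenue_plus_2' → 636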